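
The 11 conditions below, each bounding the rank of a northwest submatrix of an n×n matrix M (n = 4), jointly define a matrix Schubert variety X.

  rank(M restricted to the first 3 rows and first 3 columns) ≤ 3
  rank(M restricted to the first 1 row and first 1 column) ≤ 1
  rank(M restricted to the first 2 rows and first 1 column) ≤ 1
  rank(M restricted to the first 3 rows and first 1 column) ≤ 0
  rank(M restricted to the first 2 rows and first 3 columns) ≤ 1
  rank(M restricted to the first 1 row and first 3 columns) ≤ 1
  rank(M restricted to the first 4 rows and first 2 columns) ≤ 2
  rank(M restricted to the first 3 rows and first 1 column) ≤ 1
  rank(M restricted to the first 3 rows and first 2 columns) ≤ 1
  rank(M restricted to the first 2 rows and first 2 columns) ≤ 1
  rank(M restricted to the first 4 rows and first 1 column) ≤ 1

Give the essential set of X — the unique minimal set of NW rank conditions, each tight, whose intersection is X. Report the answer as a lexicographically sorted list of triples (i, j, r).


Recovering R(i,j) via the rank-extension bound from the 11 conditions:

  row 1: 0, 1, 1, 1
  row 2: 0, 1, 1, 2
  row 3: 0, 1, 2, 3
  row 4: 1, 2, 3, 4

so w = (2, 4, 3, 1).

D(w) has 4 cells with 2 SE-corners; essential set:

[(2, 3, 1), (3, 1, 0)]


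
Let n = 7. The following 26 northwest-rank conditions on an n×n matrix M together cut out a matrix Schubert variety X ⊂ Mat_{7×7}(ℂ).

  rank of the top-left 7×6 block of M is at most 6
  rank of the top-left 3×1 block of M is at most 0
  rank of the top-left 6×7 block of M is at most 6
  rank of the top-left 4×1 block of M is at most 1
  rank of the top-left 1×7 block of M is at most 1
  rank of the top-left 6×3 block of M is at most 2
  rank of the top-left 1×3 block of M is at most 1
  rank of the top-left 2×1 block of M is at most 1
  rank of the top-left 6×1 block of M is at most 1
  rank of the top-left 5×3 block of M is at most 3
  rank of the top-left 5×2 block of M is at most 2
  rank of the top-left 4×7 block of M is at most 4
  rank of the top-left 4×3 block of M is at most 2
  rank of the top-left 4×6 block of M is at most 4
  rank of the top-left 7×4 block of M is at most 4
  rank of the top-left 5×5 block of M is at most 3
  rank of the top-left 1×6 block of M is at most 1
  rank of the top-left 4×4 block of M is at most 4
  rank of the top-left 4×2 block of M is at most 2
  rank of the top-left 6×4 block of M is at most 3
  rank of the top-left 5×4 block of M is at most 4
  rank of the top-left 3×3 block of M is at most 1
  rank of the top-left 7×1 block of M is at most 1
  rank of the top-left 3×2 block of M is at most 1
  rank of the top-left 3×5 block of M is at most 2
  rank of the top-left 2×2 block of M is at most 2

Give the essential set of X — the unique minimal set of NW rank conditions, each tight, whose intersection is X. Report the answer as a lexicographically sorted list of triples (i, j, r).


Recovering R(i,j) via the rank-extension bound from the 26 conditions:

  R[1]: 0 1 1 1 1 1 1
  R[2]: 0 1 1 2 2 2 2
  R[3]: 0 1 1 2 2 3 3
  R[4]: 1 2 2 3 3 4 4
  R[5]: 1 2 2 3 3 4 5
  R[6]: 1 2 2 3 4 5 6
  R[7]: 1 2 3 4 5 6 7

giving w = (2, 4, 6, 1, 7, 5, 3) via Δ²R.

D(w) has 9 cells with 5 SE-corners; essential set:

[(3, 1, 0), (3, 3, 1), (3, 5, 2), (5, 5, 3), (6, 3, 2)]


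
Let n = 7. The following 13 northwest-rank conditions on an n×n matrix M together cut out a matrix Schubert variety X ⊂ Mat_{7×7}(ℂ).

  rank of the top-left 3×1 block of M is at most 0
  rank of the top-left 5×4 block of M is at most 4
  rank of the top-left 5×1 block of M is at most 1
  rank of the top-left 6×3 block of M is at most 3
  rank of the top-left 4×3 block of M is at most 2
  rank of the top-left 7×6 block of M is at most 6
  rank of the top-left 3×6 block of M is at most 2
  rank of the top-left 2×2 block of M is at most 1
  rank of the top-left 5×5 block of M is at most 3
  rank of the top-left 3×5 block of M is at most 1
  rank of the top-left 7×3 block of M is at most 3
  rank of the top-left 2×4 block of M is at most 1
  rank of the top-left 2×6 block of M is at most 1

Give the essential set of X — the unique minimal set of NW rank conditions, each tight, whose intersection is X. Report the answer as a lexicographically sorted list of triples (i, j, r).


Reconstructing r_w from the 13 given conditions:

  R[1]: 0  1  1  1  1  1  1
  R[2]: 0  1  1  1  1  1  2
  R[3]: 0  1  1  1  1  2  3
  R[4]: 1  2  2  2  2  3  4
  R[5]: 1  2  3  3  3  4  5
  R[6]: 1  2  3  4  4  5  6
  R[7]: 1  2  3  4  5  6  7

the unique w with this rank table is (2, 7, 6, 1, 3, 4, 5).

3 SE-corners of the 10-cell Rothe diagram give Ess(w):

[(2, 6, 1), (3, 1, 0), (3, 5, 1)]


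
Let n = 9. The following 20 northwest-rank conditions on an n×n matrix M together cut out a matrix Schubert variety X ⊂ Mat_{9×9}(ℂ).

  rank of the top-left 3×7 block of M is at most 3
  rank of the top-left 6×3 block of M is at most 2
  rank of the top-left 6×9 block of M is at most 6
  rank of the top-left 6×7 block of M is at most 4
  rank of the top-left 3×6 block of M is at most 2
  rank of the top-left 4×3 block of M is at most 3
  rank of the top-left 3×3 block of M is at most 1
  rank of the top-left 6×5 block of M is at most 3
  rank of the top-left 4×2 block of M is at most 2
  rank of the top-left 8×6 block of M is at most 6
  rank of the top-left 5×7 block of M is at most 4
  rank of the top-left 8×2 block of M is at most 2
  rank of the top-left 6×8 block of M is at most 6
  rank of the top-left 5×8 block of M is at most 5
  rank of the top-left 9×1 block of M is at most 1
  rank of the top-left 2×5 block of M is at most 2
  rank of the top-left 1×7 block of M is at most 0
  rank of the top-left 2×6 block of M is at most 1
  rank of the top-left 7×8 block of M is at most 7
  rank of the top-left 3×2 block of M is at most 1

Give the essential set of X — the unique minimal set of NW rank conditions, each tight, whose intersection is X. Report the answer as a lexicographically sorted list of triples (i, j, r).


Rank table r_w(9×9) implied by the 20 constraints:

  0, 0, 0, 0, 0, 0, 0, 1, 1
  1, 1, 1, 1, 1, 1, 1, 2, 2
  1, 1, 1, 2, 2, 2, 2, 3, 3
  1, 2, 2, 3, 3, 3, 3, 4, 4
  1, 2, 2, 3, 3, 4, 4, 5, 5
  1, 2, 2, 3, 3, 4, 4, 5, 6
  1, 2, 3, 4, 4, 5, 5, 6, 7
  1, 2, 3, 4, 5, 6, 6, 7, 8
  1, 2, 3, 4, 5, 6, 7, 8, 9

so w = (8, 1, 4, 2, 6, 9, 3, 5, 7).

ℓ(w)=14; the 5 essential cells (i,j,r):

[(1, 7, 0), (3, 3, 1), (6, 3, 2), (6, 5, 3), (6, 7, 4)]


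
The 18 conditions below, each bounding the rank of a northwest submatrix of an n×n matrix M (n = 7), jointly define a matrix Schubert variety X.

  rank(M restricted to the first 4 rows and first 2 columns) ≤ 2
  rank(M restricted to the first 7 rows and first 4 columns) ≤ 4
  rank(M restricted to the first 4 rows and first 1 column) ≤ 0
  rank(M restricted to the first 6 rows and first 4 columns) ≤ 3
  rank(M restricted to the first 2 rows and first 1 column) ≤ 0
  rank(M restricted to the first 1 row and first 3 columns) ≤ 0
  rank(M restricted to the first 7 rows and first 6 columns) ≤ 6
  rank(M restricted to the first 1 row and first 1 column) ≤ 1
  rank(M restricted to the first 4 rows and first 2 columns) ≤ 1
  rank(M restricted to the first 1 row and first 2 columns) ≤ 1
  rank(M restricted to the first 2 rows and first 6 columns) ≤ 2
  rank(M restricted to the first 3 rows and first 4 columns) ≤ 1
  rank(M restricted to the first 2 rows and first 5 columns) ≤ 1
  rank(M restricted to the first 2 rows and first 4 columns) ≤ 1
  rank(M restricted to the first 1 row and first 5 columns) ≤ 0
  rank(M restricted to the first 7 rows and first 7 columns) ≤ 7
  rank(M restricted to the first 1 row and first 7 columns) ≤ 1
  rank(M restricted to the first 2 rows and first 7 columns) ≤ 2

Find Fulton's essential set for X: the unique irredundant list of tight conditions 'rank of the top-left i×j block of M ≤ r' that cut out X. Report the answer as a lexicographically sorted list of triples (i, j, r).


Propagating the 18 rank bounds to every northwest block:

  R[1]: 0 | 0 | 0 | 0 | 0 | 1 | 1
  R[2]: 0 | 1 | 1 | 1 | 1 | 2 | 2
  R[3]: 0 | 1 | 1 | 1 | 2 | 3 | 3
  R[4]: 0 | 1 | 2 | 2 | 3 | 4 | 4
  R[5]: 1 | 2 | 3 | 3 | 4 | 5 | 5
  R[6]: 1 | 2 | 3 | 3 | 4 | 5 | 6
  R[7]: 1 | 2 | 3 | 4 | 5 | 6 | 7

second differences of R give the permutation w = (6, 2, 5, 3, 1, 7, 4).

ℓ(w)=11; the 4 essential cells (i,j,r):

[(1, 5, 0), (3, 4, 1), (4, 1, 0), (6, 4, 3)]


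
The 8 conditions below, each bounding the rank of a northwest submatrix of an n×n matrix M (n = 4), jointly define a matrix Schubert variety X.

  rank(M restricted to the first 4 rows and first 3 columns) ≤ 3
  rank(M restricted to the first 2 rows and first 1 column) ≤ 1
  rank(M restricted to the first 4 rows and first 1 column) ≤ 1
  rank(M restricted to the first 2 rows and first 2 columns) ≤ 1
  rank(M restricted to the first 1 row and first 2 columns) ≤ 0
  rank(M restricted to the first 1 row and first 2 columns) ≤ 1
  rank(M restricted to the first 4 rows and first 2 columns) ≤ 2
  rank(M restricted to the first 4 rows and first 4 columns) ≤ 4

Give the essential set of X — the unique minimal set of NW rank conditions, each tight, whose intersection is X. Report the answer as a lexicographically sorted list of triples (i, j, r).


The tightest implied rank at each (i,j), from the 8 conditions:

  row 1: 0 0 1 1
  row 2: 1 1 2 2
  row 3: 1 2 3 3
  row 4: 1 2 3 4

second differences of R give the permutation w = (3, 1, 2, 4).

1 SE-corner of the 2-cell Rothe diagram gives Ess(w):

[(1, 2, 0)]


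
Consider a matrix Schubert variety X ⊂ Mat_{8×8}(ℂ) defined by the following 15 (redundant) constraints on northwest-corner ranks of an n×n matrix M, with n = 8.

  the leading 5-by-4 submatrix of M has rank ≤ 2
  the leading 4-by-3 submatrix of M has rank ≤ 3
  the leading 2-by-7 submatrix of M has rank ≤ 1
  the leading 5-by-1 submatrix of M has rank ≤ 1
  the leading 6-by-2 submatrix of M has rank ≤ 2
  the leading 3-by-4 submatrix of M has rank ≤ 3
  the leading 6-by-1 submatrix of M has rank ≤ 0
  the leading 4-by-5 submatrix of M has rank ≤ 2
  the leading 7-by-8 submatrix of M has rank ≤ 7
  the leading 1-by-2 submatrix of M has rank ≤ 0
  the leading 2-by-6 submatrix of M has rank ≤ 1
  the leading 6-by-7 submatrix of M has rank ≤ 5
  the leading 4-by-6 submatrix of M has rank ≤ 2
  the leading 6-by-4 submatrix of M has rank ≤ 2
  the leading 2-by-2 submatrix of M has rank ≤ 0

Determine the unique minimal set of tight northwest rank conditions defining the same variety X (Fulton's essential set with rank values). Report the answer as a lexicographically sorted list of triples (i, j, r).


Propagating the 15 rank bounds to every northwest block:

  R[1]: 0, 0, 1, 1, 1, 1, 1, 1
  R[2]: 0, 0, 1, 1, 1, 1, 1, 2
  R[3]: 0, 1, 2, 2, 2, 2, 2, 3
  R[4]: 0, 1, 2, 2, 2, 2, 3, 4
  R[5]: 0, 1, 2, 2, 3, 3, 4, 5
  R[6]: 0, 1, 2, 2, 3, 4, 5, 6
  R[7]: 1, 2, 3, 3, 4, 5, 6, 7
  R[8]: 1, 2, 3, 4, 5, 6, 7, 8

reading off 1-entries of Δ²R: w = (3, 8, 2, 7, 5, 6, 1, 4).

5 SE-corners of the 17-cell Rothe diagram give Ess(w):

[(2, 2, 0), (2, 7, 1), (4, 6, 2), (6, 1, 0), (6, 4, 2)]


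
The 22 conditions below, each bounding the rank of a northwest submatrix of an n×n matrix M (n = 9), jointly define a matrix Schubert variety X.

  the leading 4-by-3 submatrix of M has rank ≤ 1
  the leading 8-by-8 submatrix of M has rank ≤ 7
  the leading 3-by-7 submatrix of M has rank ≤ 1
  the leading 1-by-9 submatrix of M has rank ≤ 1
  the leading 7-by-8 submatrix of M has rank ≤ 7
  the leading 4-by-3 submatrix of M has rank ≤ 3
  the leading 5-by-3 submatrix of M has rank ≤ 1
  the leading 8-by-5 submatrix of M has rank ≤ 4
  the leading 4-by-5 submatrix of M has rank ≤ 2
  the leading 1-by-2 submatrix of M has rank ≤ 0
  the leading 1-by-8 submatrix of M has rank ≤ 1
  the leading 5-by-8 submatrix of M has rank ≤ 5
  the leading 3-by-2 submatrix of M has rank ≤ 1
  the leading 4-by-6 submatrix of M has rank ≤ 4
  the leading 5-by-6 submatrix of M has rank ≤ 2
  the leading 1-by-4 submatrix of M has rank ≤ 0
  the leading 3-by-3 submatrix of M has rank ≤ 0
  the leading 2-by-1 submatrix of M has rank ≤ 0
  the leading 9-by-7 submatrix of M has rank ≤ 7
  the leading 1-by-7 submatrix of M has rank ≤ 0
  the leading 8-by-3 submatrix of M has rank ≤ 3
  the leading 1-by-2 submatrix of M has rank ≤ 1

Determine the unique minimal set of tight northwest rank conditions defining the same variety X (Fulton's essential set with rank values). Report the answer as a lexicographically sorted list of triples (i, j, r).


The tightest implied rank at each (i,j), from the 22 conditions:

  i=1: 0  0  0  0  0  0  0  1  1
  i=2: 0  0  0  1  1  1  1  2  2
  i=3: 0  0  0  1  1  1  1  2  3
  i=4: 1  1  1  2  2  2  2  3  4
  i=5: 1  1  1  2  2  2  3  4  5
  i=6: 1  2  2  3  3  3  4  5  6
  i=7: 1  2  3  4  4  4  5  6  7
  i=8: 1  2  3  4  4  5  6  7  8
  i=9: 1  2  3  4  5  6  7  8  9

so w = (8, 4, 9, 1, 7, 2, 3, 6, 5).

|D(w)|=21, |Ess(w)|=6:

[(1, 7, 0), (3, 3, 0), (3, 7, 1), (5, 3, 1), (5, 6, 2), (8, 5, 4)]


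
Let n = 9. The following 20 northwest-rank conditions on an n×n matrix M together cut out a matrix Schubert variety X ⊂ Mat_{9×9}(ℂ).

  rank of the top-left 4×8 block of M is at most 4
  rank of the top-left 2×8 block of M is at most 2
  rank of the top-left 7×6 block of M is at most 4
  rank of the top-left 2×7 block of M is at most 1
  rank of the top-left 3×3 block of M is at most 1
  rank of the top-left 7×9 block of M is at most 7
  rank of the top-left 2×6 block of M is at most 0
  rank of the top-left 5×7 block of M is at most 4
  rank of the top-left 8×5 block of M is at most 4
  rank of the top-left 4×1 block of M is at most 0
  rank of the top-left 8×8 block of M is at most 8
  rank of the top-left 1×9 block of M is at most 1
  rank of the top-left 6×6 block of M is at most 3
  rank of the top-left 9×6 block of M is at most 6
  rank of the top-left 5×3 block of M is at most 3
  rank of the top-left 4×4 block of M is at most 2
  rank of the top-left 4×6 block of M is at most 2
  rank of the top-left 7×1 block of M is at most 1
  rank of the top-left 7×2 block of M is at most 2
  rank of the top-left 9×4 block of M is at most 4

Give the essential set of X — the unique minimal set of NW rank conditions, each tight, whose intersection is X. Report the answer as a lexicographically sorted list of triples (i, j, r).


Recovering R(i,j) via the rank-extension bound from the 20 conditions:

  i=1: 0 0 0 0 0 0 1 1 1
  i=2: 0 0 0 0 0 0 1 2 2
  i=3: 0 1 1 1 1 1 2 3 3
  i=4: 0 1 2 2 2 2 3 4 4
  i=5: 1 2 3 3 3 3 4 5 5
  i=6: 1 2 3 3 3 3 4 5 6
  i=7: 1 2 3 4 4 4 5 6 7
  i=8: 1 2 3 4 4 5 6 7 8
  i=9: 1 2 3 4 5 6 7 8 9

the unique w with this rank table is (7, 8, 2, 3, 1, 9, 4, 6, 5).

|D(w)|=18, |Ess(w)|=4:

[(2, 6, 0), (4, 1, 0), (6, 6, 3), (8, 5, 4)]


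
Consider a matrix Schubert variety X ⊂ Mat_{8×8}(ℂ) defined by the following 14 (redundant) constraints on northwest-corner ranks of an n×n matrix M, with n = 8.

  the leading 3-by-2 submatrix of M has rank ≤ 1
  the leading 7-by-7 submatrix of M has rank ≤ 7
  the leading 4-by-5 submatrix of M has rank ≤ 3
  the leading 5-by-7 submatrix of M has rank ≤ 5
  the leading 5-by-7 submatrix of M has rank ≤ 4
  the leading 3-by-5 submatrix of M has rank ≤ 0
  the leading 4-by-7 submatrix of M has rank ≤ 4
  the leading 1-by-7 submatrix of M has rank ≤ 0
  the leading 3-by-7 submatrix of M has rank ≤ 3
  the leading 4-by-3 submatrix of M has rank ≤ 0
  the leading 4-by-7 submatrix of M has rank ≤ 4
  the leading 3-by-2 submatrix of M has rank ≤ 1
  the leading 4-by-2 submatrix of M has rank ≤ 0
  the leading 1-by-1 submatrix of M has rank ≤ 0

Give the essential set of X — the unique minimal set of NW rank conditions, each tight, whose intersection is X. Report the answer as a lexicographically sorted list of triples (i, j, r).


Propagating the 14 rank bounds to every northwest block:

  0  0  0  0  0  0  0  1
  0  0  0  0  0  1  1  2
  0  0  0  0  0  1  2  3
  0  0  0  1  1  2  3  4
  1  1  1  2  2  3  4  5
  1  2  2  3  3  4  5  6
  1  2  3  4  4  5  6  7
  1  2  3  4  5  6  7  8

the unique w with this rank table is (8, 6, 7, 4, 1, 2, 3, 5).

3 SE-corners of the 20-cell Rothe diagram give Ess(w):

[(1, 7, 0), (3, 5, 0), (4, 3, 0)]


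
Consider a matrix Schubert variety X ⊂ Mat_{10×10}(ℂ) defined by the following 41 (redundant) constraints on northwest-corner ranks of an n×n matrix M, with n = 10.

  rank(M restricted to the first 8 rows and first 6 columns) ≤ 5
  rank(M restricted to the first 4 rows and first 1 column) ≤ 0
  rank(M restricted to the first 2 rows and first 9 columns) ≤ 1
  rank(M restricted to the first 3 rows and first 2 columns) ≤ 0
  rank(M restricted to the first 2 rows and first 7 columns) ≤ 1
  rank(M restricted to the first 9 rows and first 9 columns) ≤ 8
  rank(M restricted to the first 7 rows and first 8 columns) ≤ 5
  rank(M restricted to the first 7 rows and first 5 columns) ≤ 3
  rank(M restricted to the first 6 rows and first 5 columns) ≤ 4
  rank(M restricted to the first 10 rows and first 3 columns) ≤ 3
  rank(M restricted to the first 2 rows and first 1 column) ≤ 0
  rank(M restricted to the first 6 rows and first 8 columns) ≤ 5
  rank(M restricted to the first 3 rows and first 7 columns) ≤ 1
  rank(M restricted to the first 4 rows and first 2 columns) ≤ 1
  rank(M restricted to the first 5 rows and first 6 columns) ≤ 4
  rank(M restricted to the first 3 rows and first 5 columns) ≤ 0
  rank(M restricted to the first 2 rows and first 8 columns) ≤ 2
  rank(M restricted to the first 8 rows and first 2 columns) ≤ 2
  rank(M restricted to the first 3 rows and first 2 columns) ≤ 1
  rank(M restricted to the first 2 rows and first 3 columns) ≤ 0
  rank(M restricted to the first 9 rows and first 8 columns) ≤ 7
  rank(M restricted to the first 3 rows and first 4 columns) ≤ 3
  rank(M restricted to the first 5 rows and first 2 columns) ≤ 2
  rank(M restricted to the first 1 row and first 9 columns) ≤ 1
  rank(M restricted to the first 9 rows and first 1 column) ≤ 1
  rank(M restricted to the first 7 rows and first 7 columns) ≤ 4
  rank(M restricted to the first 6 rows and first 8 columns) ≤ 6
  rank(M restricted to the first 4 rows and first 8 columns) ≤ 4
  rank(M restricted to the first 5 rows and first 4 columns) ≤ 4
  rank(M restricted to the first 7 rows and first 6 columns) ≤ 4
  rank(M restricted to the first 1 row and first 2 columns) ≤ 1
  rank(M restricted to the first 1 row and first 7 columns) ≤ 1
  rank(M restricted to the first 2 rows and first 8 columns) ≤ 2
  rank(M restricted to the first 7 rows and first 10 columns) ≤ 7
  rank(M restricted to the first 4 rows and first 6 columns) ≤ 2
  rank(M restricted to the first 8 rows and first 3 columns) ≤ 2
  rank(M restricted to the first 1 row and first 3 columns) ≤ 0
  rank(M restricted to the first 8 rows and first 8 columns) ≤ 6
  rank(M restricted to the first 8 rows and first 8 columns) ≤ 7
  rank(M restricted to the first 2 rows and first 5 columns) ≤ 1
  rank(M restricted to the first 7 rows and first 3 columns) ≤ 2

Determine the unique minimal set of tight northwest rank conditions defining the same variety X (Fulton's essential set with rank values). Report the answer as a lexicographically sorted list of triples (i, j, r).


Propagating the 41 rank bounds to every northwest block:

  row 1: 0, 0, 0, 0, 0, 1, 1, 1, 1, 1
  row 2: 0, 0, 0, 0, 0, 1, 1, 1, 1, 2
  row 3: 0, 0, 0, 0, 0, 1, 1, 2, 2, 3
  row 4: 0, 1, 1, 1, 1, 2, 2, 3, 3, 4
  row 5: 1, 2, 2, 2, 2, 3, 3, 4, 4, 5
  row 6: 1, 2, 2, 3, 3, 4, 4, 5, 5, 6
  row 7: 1, 2, 2, 3, 3, 4, 4, 5, 6, 7
  row 8: 1, 2, 2, 3, 4, 5, 5, 6, 7, 8
  row 9: 1, 2, 3, 4, 5, 6, 6, 7, 8, 9
  row 10: 1, 2, 3, 4, 5, 6, 7, 8, 9, 10

so w = (6, 10, 8, 2, 1, 4, 9, 5, 3, 7).

7 SE-corners of the 25-cell Rothe diagram give Ess(w):

[(2, 9, 1), (3, 5, 0), (3, 7, 1), (4, 1, 0), (7, 5, 3), (7, 7, 4), (8, 3, 2)]


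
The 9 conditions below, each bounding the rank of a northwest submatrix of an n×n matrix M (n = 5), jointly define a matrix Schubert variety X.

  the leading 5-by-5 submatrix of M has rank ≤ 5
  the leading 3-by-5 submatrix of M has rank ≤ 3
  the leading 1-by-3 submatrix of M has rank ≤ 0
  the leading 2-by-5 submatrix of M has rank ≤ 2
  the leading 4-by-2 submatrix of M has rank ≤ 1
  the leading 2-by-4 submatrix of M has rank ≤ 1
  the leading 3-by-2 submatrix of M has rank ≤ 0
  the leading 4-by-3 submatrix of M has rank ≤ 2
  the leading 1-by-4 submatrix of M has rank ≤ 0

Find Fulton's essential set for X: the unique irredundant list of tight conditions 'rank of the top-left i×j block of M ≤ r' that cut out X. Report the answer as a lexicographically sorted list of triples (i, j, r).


Recovering R(i,j) via the rank-extension bound from the 9 conditions:

  R[1]: 0 | 0 | 0 | 0 | 1
  R[2]: 0 | 0 | 1 | 1 | 2
  R[3]: 0 | 0 | 1 | 2 | 3
  R[4]: 1 | 1 | 2 | 3 | 4
  R[5]: 1 | 2 | 3 | 4 | 5

second differences of R give the permutation w = (5, 3, 4, 1, 2).

Rothe diagram D(w) (8 cells), 2 SE-corners (essential conditions):

[(1, 4, 0), (3, 2, 0)]


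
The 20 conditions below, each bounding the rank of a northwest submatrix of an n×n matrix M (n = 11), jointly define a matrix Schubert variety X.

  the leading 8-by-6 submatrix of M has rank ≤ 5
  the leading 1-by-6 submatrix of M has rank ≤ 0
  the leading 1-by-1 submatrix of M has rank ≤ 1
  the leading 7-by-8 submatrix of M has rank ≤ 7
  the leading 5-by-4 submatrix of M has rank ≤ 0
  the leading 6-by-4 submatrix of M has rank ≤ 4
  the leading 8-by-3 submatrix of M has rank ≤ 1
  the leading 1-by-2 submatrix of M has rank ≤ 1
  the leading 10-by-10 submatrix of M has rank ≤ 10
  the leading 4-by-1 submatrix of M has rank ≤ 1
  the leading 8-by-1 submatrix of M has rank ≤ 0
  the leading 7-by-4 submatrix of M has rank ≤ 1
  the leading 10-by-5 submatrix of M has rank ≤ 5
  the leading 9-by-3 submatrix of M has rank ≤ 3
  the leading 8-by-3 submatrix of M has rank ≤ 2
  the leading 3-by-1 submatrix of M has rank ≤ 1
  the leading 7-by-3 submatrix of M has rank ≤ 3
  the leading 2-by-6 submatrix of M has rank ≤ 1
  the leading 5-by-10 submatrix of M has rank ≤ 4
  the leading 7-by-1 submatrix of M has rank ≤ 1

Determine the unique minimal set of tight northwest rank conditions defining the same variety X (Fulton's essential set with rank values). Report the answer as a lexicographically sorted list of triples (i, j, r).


Reconstructing r_w from the 20 given conditions:

  R[1]: 0 | 0 | 0 | 0 | 0 | 0 | 1 | 1 | 1 | 1 | 1
  R[2]: 0 | 0 | 0 | 0 | 1 | 1 | 2 | 2 | 2 | 2 | 2
  R[3]: 0 | 0 | 0 | 0 | 1 | 2 | 3 | 3 | 3 | 3 | 3
  R[4]: 0 | 0 | 0 | 0 | 1 | 2 | 3 | 4 | 4 | 4 | 4
  R[5]: 0 | 0 | 0 | 0 | 1 | 2 | 3 | 4 | 4 | 4 | 5
  R[6]: 0 | 1 | 1 | 1 | 2 | 3 | 4 | 5 | 5 | 5 | 6
  R[7]: 0 | 1 | 1 | 1 | 2 | 3 | 4 | 5 | 6 | 6 | 7
  R[8]: 0 | 1 | 1 | 2 | 3 | 4 | 5 | 6 | 7 | 7 | 8
  R[9]: 1 | 2 | 2 | 3 | 4 | 5 | 6 | 7 | 8 | 8 | 9
  R[10]: 1 | 2 | 3 | 4 | 5 | 6 | 7 | 8 | 9 | 9 | 10
  R[11]: 1 | 2 | 3 | 4 | 5 | 6 | 7 | 8 | 9 | 10 | 11

second differences of R give the permutation w = (7, 5, 6, 8, 11, 2, 9, 4, 1, 3, 10).

6 SE-corners of the 30-cell Rothe diagram give Ess(w):

[(1, 6, 0), (5, 4, 0), (5, 10, 4), (7, 4, 1), (8, 1, 0), (8, 3, 1)]


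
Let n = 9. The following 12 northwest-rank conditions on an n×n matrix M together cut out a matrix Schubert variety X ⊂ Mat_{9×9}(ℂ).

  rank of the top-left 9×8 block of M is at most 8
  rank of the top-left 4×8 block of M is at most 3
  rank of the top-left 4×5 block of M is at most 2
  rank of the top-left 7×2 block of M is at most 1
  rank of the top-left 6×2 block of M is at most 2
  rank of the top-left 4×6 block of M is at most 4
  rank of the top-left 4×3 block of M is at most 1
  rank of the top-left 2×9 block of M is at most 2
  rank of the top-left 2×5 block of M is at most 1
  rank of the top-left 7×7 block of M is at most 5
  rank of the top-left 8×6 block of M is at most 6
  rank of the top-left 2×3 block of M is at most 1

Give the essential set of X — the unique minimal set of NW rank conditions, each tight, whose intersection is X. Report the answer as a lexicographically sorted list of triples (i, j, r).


Computing R[i][j] = min implied NW-rank bound (n=9, 12 conditions):

  i=1: 1, 1, 1, 1, 1, 1, 1, 1, 1
  i=2: 1, 1, 1, 1, 1, 2, 2, 2, 2
  i=3: 1, 1, 1, 2, 2, 3, 3, 3, 3
  i=4: 1, 1, 1, 2, 2, 3, 3, 3, 4
  i=5: 1, 1, 2, 3, 3, 4, 4, 4, 5
  i=6: 1, 1, 2, 3, 4, 5, 5, 5, 6
  i=7: 1, 1, 2, 3, 4, 5, 5, 6, 7
  i=8: 1, 2, 3, 4, 5, 6, 6, 7, 8
  i=9: 1, 2, 3, 4, 5, 6, 7, 8, 9

reading off 1-entries of Δ²R: w = (1, 6, 4, 9, 3, 5, 8, 2, 7).

6 SE-corners of the 15-cell Rothe diagram give Ess(w):

[(2, 5, 1), (4, 3, 1), (4, 5, 2), (4, 8, 3), (7, 2, 1), (7, 7, 5)]


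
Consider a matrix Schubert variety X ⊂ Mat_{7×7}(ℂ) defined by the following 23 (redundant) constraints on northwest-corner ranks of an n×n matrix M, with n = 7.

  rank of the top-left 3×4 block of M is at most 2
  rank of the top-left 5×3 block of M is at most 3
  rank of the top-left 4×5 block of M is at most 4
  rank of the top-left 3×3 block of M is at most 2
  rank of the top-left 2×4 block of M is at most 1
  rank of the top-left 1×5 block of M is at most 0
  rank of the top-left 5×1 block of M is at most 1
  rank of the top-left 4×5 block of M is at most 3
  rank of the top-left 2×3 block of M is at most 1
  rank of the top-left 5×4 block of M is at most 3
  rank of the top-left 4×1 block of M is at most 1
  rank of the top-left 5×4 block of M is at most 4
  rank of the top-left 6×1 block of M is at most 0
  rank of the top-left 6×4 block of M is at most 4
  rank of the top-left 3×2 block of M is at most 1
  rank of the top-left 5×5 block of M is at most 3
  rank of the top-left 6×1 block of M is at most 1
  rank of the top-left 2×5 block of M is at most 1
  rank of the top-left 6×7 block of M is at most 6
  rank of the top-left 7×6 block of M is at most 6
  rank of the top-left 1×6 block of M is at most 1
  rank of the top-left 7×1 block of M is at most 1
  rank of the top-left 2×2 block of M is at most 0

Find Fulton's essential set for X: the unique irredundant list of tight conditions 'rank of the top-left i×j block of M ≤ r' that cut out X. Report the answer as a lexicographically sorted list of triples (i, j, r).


The tightest implied rank at each (i,j), from the 23 conditions:

  row 1: 0  0  0  0  0  1  1
  row 2: 0  0  1  1  1  2  2
  row 3: 0  1  2  2  2  3  3
  row 4: 0  1  2  3  3  4  4
  row 5: 0  1  2  3  3  4  5
  row 6: 0  1  2  3  4  5  6
  row 7: 1  2  3  4  5  6  7

so w = (6, 3, 2, 4, 7, 5, 1).

ℓ(w)=12; the 4 essential cells (i,j,r):

[(1, 5, 0), (2, 2, 0), (5, 5, 3), (6, 1, 0)]


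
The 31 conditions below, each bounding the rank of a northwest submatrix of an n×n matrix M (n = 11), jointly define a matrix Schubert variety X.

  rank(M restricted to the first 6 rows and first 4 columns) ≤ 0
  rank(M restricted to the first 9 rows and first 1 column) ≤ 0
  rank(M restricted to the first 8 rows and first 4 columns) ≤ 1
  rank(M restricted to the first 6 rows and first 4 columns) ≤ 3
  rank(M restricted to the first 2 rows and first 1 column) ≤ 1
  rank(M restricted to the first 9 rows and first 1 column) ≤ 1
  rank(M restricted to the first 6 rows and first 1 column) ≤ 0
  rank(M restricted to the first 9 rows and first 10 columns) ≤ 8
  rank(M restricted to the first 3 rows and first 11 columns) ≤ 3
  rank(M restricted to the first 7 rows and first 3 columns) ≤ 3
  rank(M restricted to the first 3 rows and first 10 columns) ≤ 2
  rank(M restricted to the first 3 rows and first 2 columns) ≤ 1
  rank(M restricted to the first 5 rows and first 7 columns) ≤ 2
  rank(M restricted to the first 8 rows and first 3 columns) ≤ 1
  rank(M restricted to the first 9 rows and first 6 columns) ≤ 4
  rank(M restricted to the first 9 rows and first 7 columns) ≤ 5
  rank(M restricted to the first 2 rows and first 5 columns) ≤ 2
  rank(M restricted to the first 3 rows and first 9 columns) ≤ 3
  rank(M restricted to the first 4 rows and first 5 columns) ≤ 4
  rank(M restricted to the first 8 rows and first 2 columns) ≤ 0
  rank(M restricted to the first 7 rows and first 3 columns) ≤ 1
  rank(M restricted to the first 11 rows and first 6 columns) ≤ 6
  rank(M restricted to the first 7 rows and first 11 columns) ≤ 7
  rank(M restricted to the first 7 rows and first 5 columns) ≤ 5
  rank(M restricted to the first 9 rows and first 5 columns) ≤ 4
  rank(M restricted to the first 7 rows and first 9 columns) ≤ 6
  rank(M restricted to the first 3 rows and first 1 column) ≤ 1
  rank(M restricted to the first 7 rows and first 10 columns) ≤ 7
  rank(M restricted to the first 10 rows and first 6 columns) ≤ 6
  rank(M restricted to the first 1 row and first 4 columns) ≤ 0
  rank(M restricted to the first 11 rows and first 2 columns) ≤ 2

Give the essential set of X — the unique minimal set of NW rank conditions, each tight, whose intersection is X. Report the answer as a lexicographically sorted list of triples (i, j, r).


Reconstructing r_w from the 31 given conditions:

  i=1: 0  0  0  0  1  1  1  1  1  1  1
  i=2: 0  0  0  0  1  2  2  2  2  2  2
  i=3: 0  0  0  0  1  2  2  2  2  2  3
  i=4: 0  0  0  0  1  2  2  3  3  3  4
  i=5: 0  0  0  0  1  2  2  3  4  4  5
  i=6: 0  0  0  0  1  2  3  4  5  5  6
  i=7: 0  0  1  1  2  3  4  5  6  6  7
  i=8: 0  0  1  1  2  3  4  5  6  7  8
  i=9: 0  1  2  2  3  4  5  6  7  8  9
  i=10: 1  2  3  3  4  5  6  7  8  9  10
  i=11: 1  2  3  4  5  6  7  8  9  10  11

the unique w with this rank table is (5, 6, 11, 8, 9, 7, 3, 10, 2, 1, 4).

D(w) has 36 cells with 6 SE-corners; essential set:

[(3, 10, 2), (5, 7, 2), (6, 4, 0), (8, 2, 0), (8, 4, 1), (9, 1, 0)]


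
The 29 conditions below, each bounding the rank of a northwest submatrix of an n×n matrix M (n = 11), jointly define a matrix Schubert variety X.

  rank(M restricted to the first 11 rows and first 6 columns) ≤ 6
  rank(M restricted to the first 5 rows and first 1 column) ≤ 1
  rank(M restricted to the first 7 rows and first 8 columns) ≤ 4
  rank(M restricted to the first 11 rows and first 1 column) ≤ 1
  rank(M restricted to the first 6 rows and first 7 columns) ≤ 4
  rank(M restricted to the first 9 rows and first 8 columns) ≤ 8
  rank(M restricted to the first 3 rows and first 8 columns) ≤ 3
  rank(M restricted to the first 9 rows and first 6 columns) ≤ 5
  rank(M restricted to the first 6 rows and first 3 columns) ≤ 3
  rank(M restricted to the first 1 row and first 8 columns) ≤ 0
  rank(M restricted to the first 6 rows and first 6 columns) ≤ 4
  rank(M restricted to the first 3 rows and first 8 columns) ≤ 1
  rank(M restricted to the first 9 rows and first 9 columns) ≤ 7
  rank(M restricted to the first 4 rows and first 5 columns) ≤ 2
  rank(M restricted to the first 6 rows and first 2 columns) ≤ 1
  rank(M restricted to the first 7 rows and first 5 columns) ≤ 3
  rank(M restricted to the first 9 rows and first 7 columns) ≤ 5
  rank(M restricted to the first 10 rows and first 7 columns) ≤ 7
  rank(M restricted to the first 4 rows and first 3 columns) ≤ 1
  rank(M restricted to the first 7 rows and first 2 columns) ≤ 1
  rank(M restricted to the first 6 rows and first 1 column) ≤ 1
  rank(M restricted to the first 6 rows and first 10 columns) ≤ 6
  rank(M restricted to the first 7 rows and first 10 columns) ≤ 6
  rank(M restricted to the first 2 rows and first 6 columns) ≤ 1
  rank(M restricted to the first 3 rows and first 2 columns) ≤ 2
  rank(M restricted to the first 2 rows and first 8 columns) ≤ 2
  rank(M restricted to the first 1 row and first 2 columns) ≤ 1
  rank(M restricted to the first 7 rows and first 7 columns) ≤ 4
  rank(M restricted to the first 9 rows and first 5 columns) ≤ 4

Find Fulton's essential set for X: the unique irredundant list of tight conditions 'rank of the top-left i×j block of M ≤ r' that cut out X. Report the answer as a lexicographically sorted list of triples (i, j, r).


The tightest implied rank at each (i,j), from the 29 conditions:

  0, 0, 0, 0, 0, 0, 0, 0, 1, 1, 1
  1, 1, 1, 1, 1, 1, 1, 1, 2, 2, 2
  1, 1, 1, 1, 1, 1, 1, 1, 2, 3, 3
  1, 1, 1, 2, 2, 2, 2, 2, 3, 4, 4
  1, 1, 2, 3, 3, 3, 3, 3, 4, 5, 5
  1, 1, 2, 3, 3, 4, 4, 4, 5, 6, 6
  1, 1, 2, 3, 3, 4, 4, 4, 5, 6, 7
  1, 2, 3, 4, 4, 5, 5, 5, 6, 7, 8
  1, 2, 3, 4, 4, 5, 5, 6, 7, 8, 9
  1, 2, 3, 4, 5, 6, 6, 7, 8, 9, 10
  1, 2, 3, 4, 5, 6, 7, 8, 9, 10, 11

giving w = (9, 1, 10, 4, 3, 6, 11, 2, 8, 5, 7) via Δ²R.

Rothe diagram D(w) (26 cells), 8 SE-corners (essential conditions):

[(1, 8, 0), (3, 8, 1), (4, 3, 1), (7, 2, 1), (7, 5, 3), (7, 8, 4), (9, 5, 4), (9, 7, 5)]


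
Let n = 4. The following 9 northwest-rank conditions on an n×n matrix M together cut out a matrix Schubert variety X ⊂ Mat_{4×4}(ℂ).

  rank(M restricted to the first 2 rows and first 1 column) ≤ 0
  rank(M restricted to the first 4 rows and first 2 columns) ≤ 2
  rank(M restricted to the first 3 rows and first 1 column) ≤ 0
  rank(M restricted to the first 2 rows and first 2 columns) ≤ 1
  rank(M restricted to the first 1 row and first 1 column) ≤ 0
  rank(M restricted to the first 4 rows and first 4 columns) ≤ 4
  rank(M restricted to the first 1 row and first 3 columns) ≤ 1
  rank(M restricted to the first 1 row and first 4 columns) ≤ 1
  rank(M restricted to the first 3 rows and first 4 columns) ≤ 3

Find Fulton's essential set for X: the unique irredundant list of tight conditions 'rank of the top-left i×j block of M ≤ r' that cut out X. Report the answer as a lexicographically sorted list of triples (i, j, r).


Propagating the 9 rank bounds to every northwest block:

  row 1: 0 1 1 1
  row 2: 0 1 2 2
  row 3: 0 1 2 3
  row 4: 1 2 3 4

reading off 1-entries of Δ²R: w = (2, 3, 4, 1).

ℓ(w)=3; the 1 essential cell (i,j,r):

[(3, 1, 0)]


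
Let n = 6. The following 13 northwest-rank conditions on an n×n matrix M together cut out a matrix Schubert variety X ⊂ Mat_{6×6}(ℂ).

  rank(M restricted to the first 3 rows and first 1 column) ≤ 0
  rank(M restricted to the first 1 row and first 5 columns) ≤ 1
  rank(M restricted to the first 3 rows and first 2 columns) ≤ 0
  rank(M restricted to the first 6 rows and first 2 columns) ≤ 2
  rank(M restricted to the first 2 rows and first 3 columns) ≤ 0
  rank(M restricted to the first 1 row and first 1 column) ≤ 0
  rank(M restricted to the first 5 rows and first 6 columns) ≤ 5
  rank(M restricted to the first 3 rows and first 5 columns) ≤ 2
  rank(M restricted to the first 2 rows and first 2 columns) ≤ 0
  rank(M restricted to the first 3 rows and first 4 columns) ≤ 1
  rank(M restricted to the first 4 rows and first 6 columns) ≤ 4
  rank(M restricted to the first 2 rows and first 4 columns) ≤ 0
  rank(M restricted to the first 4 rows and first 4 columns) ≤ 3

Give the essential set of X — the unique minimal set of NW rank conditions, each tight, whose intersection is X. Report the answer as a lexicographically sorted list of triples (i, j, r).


Reconstructing r_w from the 13 given conditions:

  0, 0, 0, 0, 1, 1
  0, 0, 0, 0, 1, 2
  0, 0, 1, 1, 2, 3
  1, 1, 2, 2, 3, 4
  1, 2, 3, 3, 4, 5
  1, 2, 3, 4, 5, 6

so w = (5, 6, 3, 1, 2, 4).

Rothe diagram D(w) (10 cells), 2 SE-corners (essential conditions):

[(2, 4, 0), (3, 2, 0)]


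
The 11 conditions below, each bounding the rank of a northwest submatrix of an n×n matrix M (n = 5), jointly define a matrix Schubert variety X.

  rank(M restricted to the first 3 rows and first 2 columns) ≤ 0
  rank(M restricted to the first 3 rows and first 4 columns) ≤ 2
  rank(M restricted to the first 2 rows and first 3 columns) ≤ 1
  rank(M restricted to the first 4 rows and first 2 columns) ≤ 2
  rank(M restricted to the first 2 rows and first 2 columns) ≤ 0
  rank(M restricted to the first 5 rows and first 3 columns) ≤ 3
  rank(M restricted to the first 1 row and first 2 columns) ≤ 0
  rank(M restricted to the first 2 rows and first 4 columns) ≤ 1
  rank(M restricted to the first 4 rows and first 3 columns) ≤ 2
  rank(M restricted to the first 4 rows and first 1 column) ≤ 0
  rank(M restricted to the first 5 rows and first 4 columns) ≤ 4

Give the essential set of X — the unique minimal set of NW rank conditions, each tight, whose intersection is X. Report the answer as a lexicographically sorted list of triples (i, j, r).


Rank table r_w(5×5) implied by the 11 constraints:

  row 1: 0, 0, 1, 1, 1
  row 2: 0, 0, 1, 1, 2
  row 3: 0, 0, 1, 2, 3
  row 4: 0, 1, 2, 3, 4
  row 5: 1, 2, 3, 4, 5

hence w(1..5) = (3, 5, 4, 2, 1).

Fulton essential set (3 of the 8 Rothe cells):

[(2, 4, 1), (3, 2, 0), (4, 1, 0)]


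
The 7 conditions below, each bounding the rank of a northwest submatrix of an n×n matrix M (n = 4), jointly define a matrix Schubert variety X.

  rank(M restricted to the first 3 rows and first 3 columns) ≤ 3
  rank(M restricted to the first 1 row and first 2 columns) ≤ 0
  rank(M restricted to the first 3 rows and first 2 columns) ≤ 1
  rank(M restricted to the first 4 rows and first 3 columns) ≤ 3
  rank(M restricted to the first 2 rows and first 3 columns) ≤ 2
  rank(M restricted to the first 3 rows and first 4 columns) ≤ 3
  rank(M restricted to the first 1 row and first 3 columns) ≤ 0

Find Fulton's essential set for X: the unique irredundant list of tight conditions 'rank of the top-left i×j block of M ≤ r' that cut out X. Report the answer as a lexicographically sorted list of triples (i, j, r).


Computing R[i][j] = min implied NW-rank bound (n=4, 7 conditions):

  0, 0, 0, 1
  1, 1, 1, 2
  1, 1, 2, 3
  1, 2, 3, 4

second differences of R give the permutation w = (4, 1, 3, 2).

2 SE-corners of the 4-cell Rothe diagram give Ess(w):

[(1, 3, 0), (3, 2, 1)]


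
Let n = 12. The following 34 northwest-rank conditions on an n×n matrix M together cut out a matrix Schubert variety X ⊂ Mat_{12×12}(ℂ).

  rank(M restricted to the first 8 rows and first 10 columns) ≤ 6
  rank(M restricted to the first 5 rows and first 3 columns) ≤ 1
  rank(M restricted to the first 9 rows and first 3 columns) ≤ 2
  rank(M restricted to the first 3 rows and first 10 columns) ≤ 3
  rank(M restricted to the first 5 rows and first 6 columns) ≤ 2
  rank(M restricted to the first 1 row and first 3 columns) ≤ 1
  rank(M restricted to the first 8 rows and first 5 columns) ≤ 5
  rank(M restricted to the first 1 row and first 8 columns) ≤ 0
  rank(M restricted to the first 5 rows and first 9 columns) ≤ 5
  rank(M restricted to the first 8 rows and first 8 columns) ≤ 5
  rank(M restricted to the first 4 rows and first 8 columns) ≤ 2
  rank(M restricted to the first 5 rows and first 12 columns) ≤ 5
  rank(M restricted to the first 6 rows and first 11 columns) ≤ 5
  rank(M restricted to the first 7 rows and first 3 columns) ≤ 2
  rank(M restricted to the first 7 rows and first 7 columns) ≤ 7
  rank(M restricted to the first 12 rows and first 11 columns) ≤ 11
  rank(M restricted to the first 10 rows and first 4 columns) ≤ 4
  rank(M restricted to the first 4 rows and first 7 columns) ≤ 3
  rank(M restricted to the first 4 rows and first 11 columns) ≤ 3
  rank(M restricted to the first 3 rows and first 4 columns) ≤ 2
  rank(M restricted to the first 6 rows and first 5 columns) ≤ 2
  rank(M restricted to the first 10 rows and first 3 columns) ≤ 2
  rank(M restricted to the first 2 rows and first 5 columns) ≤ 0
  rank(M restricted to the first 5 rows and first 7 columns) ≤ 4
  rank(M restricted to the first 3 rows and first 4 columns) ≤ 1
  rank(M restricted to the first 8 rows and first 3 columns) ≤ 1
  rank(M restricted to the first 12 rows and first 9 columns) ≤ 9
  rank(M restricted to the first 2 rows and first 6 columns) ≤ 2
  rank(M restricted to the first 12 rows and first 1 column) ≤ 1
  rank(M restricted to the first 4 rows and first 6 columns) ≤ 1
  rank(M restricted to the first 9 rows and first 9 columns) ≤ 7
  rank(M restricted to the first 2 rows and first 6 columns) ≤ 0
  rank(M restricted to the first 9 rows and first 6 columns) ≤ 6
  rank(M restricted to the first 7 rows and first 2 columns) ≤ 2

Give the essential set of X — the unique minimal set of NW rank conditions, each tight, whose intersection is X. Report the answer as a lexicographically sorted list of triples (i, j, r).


Recovering R(i,j) via the rank-extension bound from the 34 conditions:

  R[1]: 0 | 0 | 0 | 0 | 0 | 0 | 0 | 0 | 1 | 1 | 1 | 1
  R[2]: 0 | 0 | 0 | 0 | 0 | 0 | 1 | 1 | 2 | 2 | 2 | 2
  R[3]: 1 | 1 | 1 | 1 | 1 | 1 | 2 | 2 | 3 | 3 | 3 | 3
  R[4]: 1 | 1 | 1 | 1 | 1 | 1 | 2 | 2 | 3 | 3 | 3 | 4
  R[5]: 1 | 1 | 1 | 2 | 2 | 2 | 3 | 3 | 4 | 4 | 4 | 5
  R[6]: 1 | 1 | 1 | 2 | 2 | 3 | 4 | 4 | 5 | 5 | 5 | 6
  R[7]: 1 | 1 | 1 | 2 | 3 | 4 | 5 | 5 | 6 | 6 | 6 | 7
  R[8]: 1 | 1 | 1 | 2 | 3 | 4 | 5 | 5 | 6 | 6 | 7 | 8
  R[9]: 1 | 2 | 2 | 3 | 4 | 5 | 6 | 6 | 7 | 7 | 8 | 9
  R[10]: 1 | 2 | 2 | 3 | 4 | 5 | 6 | 7 | 8 | 8 | 9 | 10
  R[11]: 1 | 2 | 3 | 4 | 5 | 6 | 7 | 8 | 9 | 9 | 10 | 11
  R[12]: 1 | 2 | 3 | 4 | 5 | 6 | 7 | 8 | 9 | 10 | 11 | 12

second differences of R give the permutation w = (9, 7, 1, 12, 4, 6, 5, 11, 2, 8, 3, 10).

|D(w)|=34, |Ess(w)|=10:

[(1, 8, 0), (2, 6, 0), (4, 6, 1), (4, 8, 2), (4, 11, 3), (6, 5, 2), (8, 3, 1), (8, 8, 5), (8, 10, 6), (10, 3, 2)]
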